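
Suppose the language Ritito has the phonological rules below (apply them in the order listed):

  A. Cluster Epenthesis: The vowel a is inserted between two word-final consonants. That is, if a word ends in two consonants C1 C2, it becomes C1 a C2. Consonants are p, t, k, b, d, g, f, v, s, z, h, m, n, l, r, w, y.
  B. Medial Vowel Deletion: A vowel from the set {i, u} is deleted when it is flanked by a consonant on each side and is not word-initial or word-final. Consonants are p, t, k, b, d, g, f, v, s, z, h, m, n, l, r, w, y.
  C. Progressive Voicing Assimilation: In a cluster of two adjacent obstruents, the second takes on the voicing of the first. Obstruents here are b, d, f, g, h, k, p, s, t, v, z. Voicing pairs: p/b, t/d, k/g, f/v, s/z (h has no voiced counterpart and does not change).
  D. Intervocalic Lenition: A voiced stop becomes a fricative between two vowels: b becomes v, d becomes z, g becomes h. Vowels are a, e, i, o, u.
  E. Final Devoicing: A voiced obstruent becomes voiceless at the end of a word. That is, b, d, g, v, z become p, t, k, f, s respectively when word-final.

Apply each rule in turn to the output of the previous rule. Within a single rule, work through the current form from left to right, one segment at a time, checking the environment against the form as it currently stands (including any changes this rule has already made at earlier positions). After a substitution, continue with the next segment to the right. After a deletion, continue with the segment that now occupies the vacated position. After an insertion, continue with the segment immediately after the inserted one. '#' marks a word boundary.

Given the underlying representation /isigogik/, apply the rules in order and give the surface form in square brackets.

A Cluster Epenthesis: no change — [isigogik]
B Medial Vowel Deletion: [isigogik] → [isgogk]
C Progressive Voicing Assimilation: [isgogk] → [iskogg]
D Intervocalic Lenition: no change — [iskogg]
E Final Devoicing: [iskogg] → [iskogk]

[iskogk]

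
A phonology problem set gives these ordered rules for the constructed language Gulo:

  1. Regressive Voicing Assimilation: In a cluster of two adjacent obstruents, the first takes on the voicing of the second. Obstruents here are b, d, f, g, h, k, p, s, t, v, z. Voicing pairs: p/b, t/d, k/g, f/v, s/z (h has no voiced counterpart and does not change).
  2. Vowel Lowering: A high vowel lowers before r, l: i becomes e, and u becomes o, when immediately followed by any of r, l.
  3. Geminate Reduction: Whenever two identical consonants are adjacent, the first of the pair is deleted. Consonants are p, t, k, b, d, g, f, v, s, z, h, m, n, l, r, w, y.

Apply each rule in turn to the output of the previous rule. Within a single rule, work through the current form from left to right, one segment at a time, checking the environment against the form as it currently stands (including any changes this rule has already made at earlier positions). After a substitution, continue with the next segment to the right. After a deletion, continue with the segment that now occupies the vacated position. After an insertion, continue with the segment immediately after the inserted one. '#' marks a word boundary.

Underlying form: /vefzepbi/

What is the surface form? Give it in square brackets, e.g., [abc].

1 Regressive Voicing Assimilation: [vefzepbi] → [vevzebbi]
2 Vowel Lowering: no change — [vevzebbi]
3 Geminate Reduction: [vevzebbi] → [vevzebi]

[vevzebi]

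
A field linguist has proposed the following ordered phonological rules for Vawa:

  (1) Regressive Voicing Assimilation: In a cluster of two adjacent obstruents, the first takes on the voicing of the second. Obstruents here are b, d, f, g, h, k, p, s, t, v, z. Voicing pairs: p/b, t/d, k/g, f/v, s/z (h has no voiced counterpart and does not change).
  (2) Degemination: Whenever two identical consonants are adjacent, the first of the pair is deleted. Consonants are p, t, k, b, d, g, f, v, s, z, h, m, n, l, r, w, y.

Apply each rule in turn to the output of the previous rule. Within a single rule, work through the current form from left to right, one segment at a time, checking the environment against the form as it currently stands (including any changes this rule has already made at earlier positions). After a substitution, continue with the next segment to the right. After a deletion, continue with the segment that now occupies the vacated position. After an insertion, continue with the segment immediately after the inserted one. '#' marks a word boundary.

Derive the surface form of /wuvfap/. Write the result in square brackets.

(1) Regressive Voicing Assimilation: [wuvfap] → [wuffap]
(2) Degemination: [wuffap] → [wufap]

[wufap]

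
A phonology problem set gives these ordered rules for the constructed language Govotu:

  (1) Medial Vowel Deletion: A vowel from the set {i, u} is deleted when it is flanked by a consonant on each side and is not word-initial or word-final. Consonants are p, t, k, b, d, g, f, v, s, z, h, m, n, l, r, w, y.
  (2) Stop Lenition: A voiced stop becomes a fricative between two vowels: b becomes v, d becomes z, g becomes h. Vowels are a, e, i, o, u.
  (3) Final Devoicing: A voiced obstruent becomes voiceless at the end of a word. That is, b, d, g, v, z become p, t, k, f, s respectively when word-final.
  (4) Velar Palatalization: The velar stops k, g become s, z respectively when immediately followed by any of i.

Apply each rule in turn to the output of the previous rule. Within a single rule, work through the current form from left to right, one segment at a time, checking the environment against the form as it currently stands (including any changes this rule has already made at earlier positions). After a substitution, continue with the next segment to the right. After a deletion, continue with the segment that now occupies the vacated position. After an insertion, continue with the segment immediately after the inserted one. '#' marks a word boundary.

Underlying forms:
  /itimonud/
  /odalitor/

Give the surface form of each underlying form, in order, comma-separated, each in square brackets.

[itmont], [ozaltor]

/itimonud/:
  (1) Medial Vowel Deletion: [itimonud] → [itmond]
  (2) Stop Lenition: no change — [itmond]
  (3) Final Devoicing: [itmond] → [itmont]
  (4) Velar Palatalization: no change — [itmont]
/odalitor/:
  (1) Medial Vowel Deletion: [odalitor] → [odaltor]
  (2) Stop Lenition: [odaltor] → [ozaltor]
  (3) Final Devoicing: no change — [ozaltor]
  (4) Velar Palatalization: no change — [ozaltor]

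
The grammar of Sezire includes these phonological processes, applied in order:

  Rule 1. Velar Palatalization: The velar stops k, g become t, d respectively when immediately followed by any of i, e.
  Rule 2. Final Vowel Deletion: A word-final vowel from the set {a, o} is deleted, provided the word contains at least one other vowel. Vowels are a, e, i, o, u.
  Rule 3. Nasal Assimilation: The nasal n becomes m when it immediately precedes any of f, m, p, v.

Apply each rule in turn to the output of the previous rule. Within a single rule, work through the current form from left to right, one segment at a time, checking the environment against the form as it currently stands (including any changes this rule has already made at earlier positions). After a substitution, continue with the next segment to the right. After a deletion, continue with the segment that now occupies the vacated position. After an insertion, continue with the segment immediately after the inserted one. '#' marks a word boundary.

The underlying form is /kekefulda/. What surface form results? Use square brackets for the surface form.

Rule 1 Velar Palatalization: [kekefulda] → [tetefulda]
Rule 2 Final Vowel Deletion: [tetefulda] → [tetefuld]
Rule 3 Nasal Assimilation: no change — [tetefuld]

[tetefuld]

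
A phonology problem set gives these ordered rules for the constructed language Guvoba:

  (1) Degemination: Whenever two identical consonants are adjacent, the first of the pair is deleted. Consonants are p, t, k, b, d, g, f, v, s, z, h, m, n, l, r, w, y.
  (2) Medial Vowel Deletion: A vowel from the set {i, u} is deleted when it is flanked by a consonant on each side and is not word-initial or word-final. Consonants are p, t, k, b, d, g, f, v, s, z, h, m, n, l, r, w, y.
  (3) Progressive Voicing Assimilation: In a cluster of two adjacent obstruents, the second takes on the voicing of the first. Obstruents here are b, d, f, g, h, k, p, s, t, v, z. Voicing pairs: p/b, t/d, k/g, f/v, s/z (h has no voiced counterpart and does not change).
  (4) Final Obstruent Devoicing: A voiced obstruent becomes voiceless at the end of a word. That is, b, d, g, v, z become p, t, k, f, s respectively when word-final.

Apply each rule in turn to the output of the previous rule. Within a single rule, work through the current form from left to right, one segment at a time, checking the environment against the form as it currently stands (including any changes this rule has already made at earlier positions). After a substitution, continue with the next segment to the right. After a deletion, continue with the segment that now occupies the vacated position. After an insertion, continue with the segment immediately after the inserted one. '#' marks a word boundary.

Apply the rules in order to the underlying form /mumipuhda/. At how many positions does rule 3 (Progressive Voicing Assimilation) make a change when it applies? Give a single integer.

1

(1) Degemination: no change — [mumipuhda]
(2) Medial Vowel Deletion: [mumipuhda] → [mmphda]
(3) Progressive Voicing Assimilation: [mmphda] → [mmphta]
(4) Final Obstruent Devoicing: no change — [mmphta]
Rule 3 changed 1 position(s).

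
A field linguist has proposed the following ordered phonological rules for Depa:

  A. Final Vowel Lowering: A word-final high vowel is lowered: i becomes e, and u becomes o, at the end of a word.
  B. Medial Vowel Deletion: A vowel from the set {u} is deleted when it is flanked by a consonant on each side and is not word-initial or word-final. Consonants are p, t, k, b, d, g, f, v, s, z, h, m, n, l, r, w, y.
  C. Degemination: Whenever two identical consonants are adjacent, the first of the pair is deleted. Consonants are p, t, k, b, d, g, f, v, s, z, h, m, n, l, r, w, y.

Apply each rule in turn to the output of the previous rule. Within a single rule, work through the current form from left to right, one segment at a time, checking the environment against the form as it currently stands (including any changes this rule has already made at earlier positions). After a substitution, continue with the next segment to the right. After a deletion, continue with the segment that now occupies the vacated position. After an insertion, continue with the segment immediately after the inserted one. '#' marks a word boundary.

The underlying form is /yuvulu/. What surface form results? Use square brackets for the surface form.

A Final Vowel Lowering: [yuvulu] → [yuvulo]
B Medial Vowel Deletion: [yuvulo] → [yvlo]
C Degemination: no change — [yvlo]

[yvlo]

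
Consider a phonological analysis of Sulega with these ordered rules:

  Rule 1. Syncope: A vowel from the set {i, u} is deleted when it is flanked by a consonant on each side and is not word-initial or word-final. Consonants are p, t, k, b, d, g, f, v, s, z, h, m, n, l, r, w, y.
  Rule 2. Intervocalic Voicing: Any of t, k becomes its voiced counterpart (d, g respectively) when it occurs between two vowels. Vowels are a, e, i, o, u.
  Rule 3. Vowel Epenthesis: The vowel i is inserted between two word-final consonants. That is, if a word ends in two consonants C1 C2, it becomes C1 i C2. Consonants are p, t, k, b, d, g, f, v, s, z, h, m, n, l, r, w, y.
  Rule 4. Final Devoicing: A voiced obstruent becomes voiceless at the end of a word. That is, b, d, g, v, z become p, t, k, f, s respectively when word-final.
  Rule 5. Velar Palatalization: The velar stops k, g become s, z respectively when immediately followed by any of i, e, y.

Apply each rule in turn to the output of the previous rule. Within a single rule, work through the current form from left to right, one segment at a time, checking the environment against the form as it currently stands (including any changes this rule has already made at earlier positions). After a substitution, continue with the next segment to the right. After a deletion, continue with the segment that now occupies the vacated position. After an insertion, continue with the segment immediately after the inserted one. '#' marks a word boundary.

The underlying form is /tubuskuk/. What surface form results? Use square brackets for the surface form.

Rule 1 Syncope: [tubuskuk] → [tbskk]
Rule 2 Intervocalic Voicing: no change — [tbskk]
Rule 3 Vowel Epenthesis: [tbskk] → [tbskik]
Rule 4 Final Devoicing: no change — [tbskik]
Rule 5 Velar Palatalization: [tbskik] → [tbssik]

[tbssik]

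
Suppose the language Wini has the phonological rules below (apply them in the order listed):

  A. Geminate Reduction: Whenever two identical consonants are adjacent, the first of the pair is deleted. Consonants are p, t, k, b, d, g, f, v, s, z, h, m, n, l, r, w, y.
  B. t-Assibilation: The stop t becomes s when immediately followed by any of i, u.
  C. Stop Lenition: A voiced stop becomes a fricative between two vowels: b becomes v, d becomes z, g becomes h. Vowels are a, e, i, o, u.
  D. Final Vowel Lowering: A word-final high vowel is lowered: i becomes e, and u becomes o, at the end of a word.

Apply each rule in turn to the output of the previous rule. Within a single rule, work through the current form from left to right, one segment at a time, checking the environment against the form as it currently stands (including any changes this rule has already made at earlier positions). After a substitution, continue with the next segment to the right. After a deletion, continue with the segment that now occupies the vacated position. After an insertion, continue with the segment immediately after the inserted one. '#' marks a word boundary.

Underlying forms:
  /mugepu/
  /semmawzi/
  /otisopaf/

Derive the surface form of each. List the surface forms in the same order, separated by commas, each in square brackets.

/mugepu/:
  A Geminate Reduction: no change — [mugepu]
  B t-Assibilation: no change — [mugepu]
  C Stop Lenition: [mugepu] → [muhepu]
  D Final Vowel Lowering: [muhepu] → [muhepo]
/semmawzi/:
  A Geminate Reduction: [semmawzi] → [semawzi]
  B t-Assibilation: no change — [semawzi]
  C Stop Lenition: no change — [semawzi]
  D Final Vowel Lowering: [semawzi] → [semawze]
/otisopaf/:
  A Geminate Reduction: no change — [otisopaf]
  B t-Assibilation: [otisopaf] → [osisopaf]
  C Stop Lenition: no change — [osisopaf]
  D Final Vowel Lowering: no change — [osisopaf]

[muhepo], [semawze], [osisopaf]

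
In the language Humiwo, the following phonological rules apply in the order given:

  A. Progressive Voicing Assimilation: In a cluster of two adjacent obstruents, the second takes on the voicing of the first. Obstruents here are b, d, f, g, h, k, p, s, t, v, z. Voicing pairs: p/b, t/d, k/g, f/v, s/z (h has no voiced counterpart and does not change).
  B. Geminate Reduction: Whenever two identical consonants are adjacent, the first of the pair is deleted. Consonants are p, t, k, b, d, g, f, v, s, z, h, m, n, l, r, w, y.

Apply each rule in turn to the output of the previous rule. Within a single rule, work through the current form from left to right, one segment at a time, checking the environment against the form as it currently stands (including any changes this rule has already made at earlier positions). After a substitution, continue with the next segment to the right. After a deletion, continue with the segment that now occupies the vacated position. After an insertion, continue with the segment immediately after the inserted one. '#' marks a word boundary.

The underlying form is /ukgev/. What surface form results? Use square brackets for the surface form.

[ukev]

A Progressive Voicing Assimilation: [ukgev] → [ukkev]
B Geminate Reduction: [ukkev] → [ukev]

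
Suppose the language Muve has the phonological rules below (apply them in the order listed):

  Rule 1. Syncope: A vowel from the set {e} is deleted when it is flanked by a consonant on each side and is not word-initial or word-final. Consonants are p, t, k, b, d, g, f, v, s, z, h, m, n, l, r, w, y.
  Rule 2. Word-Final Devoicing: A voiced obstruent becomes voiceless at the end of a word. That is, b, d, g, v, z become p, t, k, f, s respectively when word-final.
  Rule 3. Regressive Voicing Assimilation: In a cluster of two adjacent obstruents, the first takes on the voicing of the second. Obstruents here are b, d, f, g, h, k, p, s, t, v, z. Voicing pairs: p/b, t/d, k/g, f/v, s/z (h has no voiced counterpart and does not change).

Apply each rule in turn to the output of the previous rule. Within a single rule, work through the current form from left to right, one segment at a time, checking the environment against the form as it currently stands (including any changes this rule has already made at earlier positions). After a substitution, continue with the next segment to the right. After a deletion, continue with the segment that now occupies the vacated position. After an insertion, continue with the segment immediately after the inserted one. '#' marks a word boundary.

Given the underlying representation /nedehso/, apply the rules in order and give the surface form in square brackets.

Rule 1 Syncope: [nedehso] → [ndhso]
Rule 2 Word-Final Devoicing: no change — [ndhso]
Rule 3 Regressive Voicing Assimilation: [ndhso] → [nthso]

[nthso]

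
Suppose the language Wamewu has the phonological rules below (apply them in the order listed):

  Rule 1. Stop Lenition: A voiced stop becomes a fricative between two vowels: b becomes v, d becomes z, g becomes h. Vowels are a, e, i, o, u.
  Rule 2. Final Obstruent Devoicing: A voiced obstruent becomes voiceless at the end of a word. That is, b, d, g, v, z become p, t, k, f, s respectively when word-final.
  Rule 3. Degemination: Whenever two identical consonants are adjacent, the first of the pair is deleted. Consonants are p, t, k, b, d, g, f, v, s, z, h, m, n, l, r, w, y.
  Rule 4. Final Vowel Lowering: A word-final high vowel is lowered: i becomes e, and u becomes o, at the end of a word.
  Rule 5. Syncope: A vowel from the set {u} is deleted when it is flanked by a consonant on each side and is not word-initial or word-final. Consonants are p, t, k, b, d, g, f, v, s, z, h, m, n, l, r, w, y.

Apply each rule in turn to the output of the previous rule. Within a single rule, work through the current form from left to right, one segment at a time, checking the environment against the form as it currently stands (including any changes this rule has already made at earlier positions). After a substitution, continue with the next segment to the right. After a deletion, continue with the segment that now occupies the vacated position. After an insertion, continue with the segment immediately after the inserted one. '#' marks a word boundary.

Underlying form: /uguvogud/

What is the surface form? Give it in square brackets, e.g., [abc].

Rule 1 Stop Lenition: [uguvogud] → [uhuvohud]
Rule 2 Final Obstruent Devoicing: [uhuvohud] → [uhuvohut]
Rule 3 Degemination: no change — [uhuvohut]
Rule 4 Final Vowel Lowering: no change — [uhuvohut]
Rule 5 Syncope: [uhuvohut] → [uhvoht]

[uhvoht]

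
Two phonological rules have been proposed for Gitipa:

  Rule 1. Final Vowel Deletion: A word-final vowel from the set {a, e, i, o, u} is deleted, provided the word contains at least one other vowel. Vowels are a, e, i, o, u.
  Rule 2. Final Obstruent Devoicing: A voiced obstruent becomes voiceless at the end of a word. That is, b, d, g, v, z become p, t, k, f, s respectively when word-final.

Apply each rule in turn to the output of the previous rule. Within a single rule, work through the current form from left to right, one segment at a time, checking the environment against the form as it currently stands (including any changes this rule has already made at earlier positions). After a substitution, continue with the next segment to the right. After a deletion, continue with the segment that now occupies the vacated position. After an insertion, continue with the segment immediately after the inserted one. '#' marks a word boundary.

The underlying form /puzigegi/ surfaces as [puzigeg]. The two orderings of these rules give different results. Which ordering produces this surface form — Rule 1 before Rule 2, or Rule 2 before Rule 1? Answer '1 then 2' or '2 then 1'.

Order 1 then 2:
  1 Final Vowel Deletion: [puzigegi] → [puzigeg]
  2 Final Obstruent Devoicing: [puzigeg] → [puzigek]
  result: [puzigek]
Order 2 then 1:
  2 Final Obstruent Devoicing: no change — [puzigegi]
  1 Final Vowel Deletion: [puzigegi] → [puzigeg]
  result: [puzigeg]

2 then 1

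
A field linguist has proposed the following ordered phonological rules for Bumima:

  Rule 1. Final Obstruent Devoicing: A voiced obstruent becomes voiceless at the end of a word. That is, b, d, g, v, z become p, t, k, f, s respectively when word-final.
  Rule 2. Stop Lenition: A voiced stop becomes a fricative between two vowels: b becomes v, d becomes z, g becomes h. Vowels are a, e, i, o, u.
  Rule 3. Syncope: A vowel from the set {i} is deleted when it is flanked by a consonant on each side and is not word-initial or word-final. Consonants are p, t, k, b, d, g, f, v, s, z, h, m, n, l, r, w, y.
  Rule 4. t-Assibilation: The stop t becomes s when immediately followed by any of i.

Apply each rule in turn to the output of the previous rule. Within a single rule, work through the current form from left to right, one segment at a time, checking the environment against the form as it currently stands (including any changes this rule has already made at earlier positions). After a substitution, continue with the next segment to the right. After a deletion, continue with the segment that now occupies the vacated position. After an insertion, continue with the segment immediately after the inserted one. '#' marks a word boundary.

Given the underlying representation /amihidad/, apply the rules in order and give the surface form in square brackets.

Rule 1 Final Obstruent Devoicing: [amihidad] → [amihidat]
Rule 2 Stop Lenition: [amihidat] → [amihizat]
Rule 3 Syncope: [amihizat] → [amhzat]
Rule 4 t-Assibilation: no change — [amhzat]

[amhzat]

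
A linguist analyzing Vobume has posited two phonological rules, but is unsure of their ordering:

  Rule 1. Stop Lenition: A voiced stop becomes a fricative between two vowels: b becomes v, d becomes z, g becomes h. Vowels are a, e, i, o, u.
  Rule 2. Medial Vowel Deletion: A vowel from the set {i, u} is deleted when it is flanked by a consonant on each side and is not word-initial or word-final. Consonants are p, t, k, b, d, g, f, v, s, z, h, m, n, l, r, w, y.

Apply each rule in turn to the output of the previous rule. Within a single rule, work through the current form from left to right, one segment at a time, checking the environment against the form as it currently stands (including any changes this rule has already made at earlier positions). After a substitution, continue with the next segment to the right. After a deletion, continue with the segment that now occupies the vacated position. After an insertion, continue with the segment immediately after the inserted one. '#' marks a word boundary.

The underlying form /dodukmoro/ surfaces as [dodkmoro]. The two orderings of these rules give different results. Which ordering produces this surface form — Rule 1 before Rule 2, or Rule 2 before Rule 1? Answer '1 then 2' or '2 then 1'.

2 then 1

Order 1 then 2:
  1 Stop Lenition: [dodukmoro] → [dozukmoro]
  2 Medial Vowel Deletion: [dozukmoro] → [dozkmoro]
  result: [dozkmoro]
Order 2 then 1:
  2 Medial Vowel Deletion: [dodukmoro] → [dodkmoro]
  1 Stop Lenition: no change — [dodkmoro]
  result: [dodkmoro]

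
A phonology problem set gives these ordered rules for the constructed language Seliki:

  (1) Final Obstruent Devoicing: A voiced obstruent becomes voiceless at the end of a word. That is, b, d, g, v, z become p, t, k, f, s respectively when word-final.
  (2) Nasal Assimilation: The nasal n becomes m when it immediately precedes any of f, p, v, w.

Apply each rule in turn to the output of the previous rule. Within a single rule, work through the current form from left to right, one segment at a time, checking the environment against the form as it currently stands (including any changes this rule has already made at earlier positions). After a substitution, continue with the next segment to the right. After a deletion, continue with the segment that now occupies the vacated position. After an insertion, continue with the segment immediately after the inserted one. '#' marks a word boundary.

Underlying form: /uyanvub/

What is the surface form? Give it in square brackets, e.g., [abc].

(1) Final Obstruent Devoicing: [uyanvub] → [uyanvup]
(2) Nasal Assimilation: [uyanvup] → [uyamvup]

[uyamvup]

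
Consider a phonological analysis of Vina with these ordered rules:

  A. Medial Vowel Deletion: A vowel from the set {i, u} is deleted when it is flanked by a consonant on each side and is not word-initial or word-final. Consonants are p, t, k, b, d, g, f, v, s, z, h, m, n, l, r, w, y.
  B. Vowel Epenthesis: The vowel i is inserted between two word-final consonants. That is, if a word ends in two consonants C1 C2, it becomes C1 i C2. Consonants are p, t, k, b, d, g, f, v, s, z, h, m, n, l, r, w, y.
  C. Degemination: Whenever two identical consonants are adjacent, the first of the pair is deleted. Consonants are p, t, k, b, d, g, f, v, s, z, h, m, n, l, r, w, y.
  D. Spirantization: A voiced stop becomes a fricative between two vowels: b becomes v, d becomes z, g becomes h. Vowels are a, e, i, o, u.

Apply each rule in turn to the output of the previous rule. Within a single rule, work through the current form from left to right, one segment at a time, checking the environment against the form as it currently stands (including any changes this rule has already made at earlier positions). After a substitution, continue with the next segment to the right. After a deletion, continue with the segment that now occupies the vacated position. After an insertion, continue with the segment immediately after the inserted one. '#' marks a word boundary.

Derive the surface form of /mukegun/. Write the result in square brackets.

A Medial Vowel Deletion: [mukegun] → [mkegn]
B Vowel Epenthesis: [mkegn] → [mkegin]
C Degemination: no change — [mkegin]
D Spirantization: [mkegin] → [mkehin]

[mkehin]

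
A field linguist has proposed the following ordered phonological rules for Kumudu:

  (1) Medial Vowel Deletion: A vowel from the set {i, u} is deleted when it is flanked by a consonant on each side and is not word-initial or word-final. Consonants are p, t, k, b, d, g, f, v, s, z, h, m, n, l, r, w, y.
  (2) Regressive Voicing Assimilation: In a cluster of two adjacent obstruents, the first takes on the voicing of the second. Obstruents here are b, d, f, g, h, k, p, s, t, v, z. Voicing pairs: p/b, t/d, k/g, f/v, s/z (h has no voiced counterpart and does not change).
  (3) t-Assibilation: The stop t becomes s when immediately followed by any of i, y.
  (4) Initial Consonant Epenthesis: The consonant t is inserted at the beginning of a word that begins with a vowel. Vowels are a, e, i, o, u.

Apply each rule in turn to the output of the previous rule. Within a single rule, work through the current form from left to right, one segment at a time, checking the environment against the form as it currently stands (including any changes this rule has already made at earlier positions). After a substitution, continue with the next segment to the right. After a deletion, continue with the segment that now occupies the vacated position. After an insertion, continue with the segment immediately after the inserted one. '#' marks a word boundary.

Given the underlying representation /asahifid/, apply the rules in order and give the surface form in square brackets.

(1) Medial Vowel Deletion: [asahifid] → [asahfd]
(2) Regressive Voicing Assimilation: [asahfd] → [asahvd]
(3) t-Assibilation: no change — [asahvd]
(4) Initial Consonant Epenthesis: [asahvd] → [tasahvd]

[tasahvd]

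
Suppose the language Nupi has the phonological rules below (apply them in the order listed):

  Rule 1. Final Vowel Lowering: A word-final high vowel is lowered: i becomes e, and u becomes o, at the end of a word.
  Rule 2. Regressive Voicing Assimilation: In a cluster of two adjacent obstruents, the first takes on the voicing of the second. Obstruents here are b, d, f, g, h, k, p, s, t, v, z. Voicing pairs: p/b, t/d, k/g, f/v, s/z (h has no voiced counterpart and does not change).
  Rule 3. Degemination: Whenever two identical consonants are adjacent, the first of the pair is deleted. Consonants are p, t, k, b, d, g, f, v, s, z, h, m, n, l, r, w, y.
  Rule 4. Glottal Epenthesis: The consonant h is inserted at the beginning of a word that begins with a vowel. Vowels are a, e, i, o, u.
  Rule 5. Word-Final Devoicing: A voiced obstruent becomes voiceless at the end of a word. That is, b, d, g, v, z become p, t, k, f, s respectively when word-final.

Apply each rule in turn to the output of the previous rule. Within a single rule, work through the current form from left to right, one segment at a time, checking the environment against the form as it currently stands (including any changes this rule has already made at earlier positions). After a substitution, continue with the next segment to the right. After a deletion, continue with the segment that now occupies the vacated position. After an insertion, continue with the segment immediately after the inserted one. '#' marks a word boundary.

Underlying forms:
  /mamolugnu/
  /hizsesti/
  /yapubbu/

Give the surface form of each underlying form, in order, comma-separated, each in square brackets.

[mamolugno], [hiseste], [yapubo]

/mamolugnu/:
  Rule 1 Final Vowel Lowering: [mamolugnu] → [mamolugno]
  Rule 2 Regressive Voicing Assimilation: no change — [mamolugno]
  Rule 3 Degemination: no change — [mamolugno]
  Rule 4 Glottal Epenthesis: no change — [mamolugno]
  Rule 5 Word-Final Devoicing: no change — [mamolugno]
/hizsesti/:
  Rule 1 Final Vowel Lowering: [hizsesti] → [hizseste]
  Rule 2 Regressive Voicing Assimilation: [hizseste] → [hisseste]
  Rule 3 Degemination: [hisseste] → [hiseste]
  Rule 4 Glottal Epenthesis: no change — [hiseste]
  Rule 5 Word-Final Devoicing: no change — [hiseste]
/yapubbu/:
  Rule 1 Final Vowel Lowering: [yapubbu] → [yapubbo]
  Rule 2 Regressive Voicing Assimilation: no change — [yapubbo]
  Rule 3 Degemination: [yapubbo] → [yapubo]
  Rule 4 Glottal Epenthesis: no change — [yapubo]
  Rule 5 Word-Final Devoicing: no change — [yapubo]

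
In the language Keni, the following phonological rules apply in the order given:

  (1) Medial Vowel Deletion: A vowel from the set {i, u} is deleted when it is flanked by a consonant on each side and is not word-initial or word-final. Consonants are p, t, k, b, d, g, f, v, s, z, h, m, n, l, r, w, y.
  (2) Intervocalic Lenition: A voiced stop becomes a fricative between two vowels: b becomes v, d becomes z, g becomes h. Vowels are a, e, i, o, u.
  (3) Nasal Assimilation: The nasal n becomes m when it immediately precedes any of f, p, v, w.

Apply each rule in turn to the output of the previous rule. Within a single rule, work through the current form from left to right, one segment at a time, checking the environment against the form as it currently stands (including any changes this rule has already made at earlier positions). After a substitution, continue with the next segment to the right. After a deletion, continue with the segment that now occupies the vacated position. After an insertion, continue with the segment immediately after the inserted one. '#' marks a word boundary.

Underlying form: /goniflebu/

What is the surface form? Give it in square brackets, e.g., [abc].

[gomflevu]

(1) Medial Vowel Deletion: [goniflebu] → [gonflebu]
(2) Intervocalic Lenition: [gonflebu] → [gonflevu]
(3) Nasal Assimilation: [gonflevu] → [gomflevu]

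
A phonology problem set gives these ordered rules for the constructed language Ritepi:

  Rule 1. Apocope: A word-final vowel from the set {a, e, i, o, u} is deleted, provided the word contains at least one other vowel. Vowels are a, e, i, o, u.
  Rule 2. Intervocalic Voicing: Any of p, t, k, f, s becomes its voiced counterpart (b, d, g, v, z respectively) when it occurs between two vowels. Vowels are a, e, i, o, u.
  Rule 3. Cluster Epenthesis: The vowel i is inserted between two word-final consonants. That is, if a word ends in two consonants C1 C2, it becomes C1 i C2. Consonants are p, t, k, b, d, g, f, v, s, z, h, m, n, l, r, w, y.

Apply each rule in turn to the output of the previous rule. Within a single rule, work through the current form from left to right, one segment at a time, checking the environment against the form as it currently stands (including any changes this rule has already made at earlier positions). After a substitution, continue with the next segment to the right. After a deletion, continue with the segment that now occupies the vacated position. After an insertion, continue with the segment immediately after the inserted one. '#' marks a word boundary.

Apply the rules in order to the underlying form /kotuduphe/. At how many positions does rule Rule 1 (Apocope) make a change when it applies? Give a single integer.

1

Rule 1 Apocope: [kotuduphe] → [kotuduph]
Rule 2 Intervocalic Voicing: [kotuduph] → [koduduph]
Rule 3 Cluster Epenthesis: [koduduph] → [kodudupih]
Rule Rule 1 changed 1 position(s).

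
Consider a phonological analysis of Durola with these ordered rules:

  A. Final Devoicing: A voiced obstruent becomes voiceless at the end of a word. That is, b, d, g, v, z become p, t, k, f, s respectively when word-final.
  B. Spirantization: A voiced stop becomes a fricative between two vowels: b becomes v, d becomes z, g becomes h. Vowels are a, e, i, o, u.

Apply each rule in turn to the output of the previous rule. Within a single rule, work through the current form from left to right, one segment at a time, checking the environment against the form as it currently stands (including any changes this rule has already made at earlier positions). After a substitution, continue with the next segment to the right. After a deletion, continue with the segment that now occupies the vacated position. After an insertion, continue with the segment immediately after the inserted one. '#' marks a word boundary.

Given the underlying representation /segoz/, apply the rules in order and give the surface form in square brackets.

[sehos]

A Final Devoicing: [segoz] → [segos]
B Spirantization: [segos] → [sehos]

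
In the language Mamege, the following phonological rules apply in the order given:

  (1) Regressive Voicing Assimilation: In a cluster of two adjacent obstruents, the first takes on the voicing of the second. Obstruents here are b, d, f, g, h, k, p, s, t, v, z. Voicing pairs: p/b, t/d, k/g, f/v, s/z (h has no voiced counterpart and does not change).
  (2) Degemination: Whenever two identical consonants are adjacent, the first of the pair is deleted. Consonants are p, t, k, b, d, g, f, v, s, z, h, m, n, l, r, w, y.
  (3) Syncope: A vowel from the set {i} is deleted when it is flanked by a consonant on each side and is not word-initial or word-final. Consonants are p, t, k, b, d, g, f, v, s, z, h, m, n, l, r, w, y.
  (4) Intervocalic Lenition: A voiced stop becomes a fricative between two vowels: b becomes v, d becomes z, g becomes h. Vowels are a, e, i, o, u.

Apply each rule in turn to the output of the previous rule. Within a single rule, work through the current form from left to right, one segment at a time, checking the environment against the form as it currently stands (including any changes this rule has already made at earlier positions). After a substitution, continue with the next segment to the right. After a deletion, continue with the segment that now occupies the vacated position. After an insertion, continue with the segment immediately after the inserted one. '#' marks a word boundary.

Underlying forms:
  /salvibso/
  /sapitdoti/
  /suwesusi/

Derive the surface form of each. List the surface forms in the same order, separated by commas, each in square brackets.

/salvibso/:
  (1) Regressive Voicing Assimilation: [salvibso] → [salvipso]
  (2) Degemination: no change — [salvipso]
  (3) Syncope: [salvipso] → [salvpso]
  (4) Intervocalic Lenition: no change — [salvpso]
/sapitdoti/:
  (1) Regressive Voicing Assimilation: [sapitdoti] → [sapiddoti]
  (2) Degemination: [sapiddoti] → [sapidoti]
  (3) Syncope: [sapidoti] → [sapdoti]
  (4) Intervocalic Lenition: no change — [sapdoti]
/suwesusi/:
  (1) Regressive Voicing Assimilation: no change — [suwesusi]
  (2) Degemination: no change — [suwesusi]
  (3) Syncope: no change — [suwesusi]
  (4) Intervocalic Lenition: no change — [suwesusi]

[salvpso], [sapdoti], [suwesusi]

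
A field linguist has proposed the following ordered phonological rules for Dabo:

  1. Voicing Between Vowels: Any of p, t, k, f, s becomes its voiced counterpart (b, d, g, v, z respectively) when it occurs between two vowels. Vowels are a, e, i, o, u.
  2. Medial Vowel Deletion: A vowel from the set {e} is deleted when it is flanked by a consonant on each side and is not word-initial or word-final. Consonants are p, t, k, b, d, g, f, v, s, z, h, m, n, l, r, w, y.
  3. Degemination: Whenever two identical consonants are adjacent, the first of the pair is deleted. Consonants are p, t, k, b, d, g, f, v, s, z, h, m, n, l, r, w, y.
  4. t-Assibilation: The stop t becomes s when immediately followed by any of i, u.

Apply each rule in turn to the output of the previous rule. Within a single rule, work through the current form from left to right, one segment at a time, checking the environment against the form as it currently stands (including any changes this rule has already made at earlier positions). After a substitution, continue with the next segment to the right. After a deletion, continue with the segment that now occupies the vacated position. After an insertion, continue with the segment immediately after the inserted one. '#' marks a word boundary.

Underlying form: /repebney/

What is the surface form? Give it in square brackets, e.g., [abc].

1 Voicing Between Vowels: [repebney] → [rebebney]
2 Medial Vowel Deletion: [rebebney] → [rbbny]
3 Degemination: [rbbny] → [rbny]
4 t-Assibilation: no change — [rbny]

[rbny]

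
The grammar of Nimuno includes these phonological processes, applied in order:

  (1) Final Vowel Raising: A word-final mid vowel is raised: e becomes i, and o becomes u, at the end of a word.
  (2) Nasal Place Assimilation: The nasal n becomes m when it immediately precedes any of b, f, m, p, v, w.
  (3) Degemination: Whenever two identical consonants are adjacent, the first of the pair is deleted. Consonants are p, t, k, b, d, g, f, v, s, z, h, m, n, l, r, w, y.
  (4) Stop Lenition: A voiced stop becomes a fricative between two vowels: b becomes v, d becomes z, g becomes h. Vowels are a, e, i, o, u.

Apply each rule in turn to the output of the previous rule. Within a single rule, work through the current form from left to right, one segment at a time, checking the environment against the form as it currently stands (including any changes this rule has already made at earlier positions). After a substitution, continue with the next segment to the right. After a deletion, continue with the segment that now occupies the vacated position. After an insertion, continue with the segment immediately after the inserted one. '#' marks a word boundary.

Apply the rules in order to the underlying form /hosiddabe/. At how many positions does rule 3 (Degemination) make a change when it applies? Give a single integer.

(1) Final Vowel Raising: [hosiddabe] → [hosiddabi]
(2) Nasal Place Assimilation: no change — [hosiddabi]
(3) Degemination: [hosiddabi] → [hosidabi]
(4) Stop Lenition: [hosidabi] → [hosizavi]
Rule 3 changed 1 position(s).

1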